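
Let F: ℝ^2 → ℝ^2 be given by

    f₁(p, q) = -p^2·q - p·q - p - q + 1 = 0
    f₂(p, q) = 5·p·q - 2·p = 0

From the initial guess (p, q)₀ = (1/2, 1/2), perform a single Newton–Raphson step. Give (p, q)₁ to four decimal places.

(0.3788, 0.4242)

At (1/2, 1/2): F = (-0.3750, 0.2500).
Jacobian J = [[-2·p·q - q - 1, -p^2 - p - 1], [5·q - 2, 5·p]].
At the point, J = [[-2.0000, -1.7500], [0.5000, 2.5000]] (det J = -4.1250).
Solving J·Δ = −F gives Δ = (-0.1212, -0.0758).
Then the next iterate is (p, q)₁ = (0.3788, 0.4242).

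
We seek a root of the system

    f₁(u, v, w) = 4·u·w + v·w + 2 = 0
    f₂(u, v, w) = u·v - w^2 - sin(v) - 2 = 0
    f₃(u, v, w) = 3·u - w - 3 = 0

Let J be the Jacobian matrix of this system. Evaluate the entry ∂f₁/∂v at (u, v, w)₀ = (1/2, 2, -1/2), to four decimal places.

-0.5000

∂f₁/∂v = w.
At (1/2, 2, -1/2) this is -0.5000.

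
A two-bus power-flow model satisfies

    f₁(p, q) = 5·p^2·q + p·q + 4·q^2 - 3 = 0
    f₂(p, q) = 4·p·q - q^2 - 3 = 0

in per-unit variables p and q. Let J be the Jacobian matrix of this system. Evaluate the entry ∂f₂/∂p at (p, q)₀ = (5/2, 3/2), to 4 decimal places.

∂f₂/∂p = 4·q.
At (5/2, 3/2) this is 6.0000.

6.0000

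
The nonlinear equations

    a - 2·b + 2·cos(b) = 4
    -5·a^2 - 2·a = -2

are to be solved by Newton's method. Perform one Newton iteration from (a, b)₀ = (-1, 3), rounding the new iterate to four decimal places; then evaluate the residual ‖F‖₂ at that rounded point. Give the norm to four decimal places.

1.3585

At (-1, 3): F = (-12.979985, -1.0000).
Jacobian J = [[1, -2·sin(b) - 2], [-10·a - 2, 0]].
At the point, J = [[1.0000, -2.282240], [8.0000, 0.0000]] (det J = 18.257920).
Solving J·Δ = −F gives Δ = (0.1250, -5.6326).
Then the next iterate is (a, b)₁ = (-0.8750, -2.6326).
Re-evaluating at (-0.8750, -2.6326): F = (-1.356272, -0.078125), so ‖F‖₂ = 1.3585.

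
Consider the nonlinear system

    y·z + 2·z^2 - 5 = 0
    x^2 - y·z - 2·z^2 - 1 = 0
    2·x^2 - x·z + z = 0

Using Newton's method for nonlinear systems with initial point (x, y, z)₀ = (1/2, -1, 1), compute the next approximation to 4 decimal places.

At (1/2, -1, 1): F = (-4.0000, -1.7500, 1.0000).
Jacobian J = [[0, z, y + 4·z], [2·x, -z, -y - 4·z], [4·x - z, 0, -x + 1]].
At the point, J = [[0.0000, 1.0000, 3.0000], [1.0000, -1.0000, -3.0000], [1.0000, 0.0000, 0.5000]] (det J = -0.5000).
Solving J·Δ = −F gives Δ = (5.7500, 44.5000, -13.5000).
Then the next iterate is (x, y, z)₁ = (6.2500, 43.5000, -12.5000).

(6.2500, 43.5000, -12.5000)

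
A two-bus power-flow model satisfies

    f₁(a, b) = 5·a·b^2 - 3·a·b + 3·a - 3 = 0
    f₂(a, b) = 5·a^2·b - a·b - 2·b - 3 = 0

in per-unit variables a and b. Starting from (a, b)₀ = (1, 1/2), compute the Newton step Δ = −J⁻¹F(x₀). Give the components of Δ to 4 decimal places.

(1.0000, -1.2500)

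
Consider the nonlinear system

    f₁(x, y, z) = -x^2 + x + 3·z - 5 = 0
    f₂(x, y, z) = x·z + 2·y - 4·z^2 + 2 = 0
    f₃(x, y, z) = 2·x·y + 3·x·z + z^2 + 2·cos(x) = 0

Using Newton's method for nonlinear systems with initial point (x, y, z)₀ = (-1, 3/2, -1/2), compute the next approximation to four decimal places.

(-1.4065, -5.7114, 2.7399)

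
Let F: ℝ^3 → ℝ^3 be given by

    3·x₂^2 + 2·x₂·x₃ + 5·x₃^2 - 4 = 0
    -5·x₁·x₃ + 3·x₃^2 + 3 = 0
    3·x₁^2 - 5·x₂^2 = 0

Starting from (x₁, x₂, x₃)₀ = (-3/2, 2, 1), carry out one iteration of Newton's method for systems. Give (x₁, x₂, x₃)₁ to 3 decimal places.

(-7.129, 3.870, -2.085)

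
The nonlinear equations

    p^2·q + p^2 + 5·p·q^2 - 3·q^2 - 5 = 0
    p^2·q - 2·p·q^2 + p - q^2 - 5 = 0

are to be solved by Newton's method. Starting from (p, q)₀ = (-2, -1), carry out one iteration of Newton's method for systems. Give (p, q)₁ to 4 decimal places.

At (-2, -1): F = (-18.0000, -8.0000).
Jacobian J = [[2·p·q + 2·p + 5·q^2, p^2 + 10·p·q - 6·q], [2·p·q - 2·q^2 + 1, p^2 - 4·p·q - 2·q]].
At the point, J = [[5.0000, 30.0000], [3.0000, -2.0000]] (det J = -100.0000).
Solving J·Δ = −F gives Δ = (2.7600, 0.1400).
Then the next iterate is (p, q)₁ = (0.7600, -0.8600).

(0.7600, -0.8600)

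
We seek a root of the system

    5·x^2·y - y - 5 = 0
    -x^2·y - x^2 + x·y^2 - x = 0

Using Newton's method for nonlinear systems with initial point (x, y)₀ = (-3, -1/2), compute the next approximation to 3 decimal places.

(-1.619, -0.357)

At (-3, -1/2): F = (-27.000, -2.250).
Jacobian J = [[10·x·y, 5·x^2 - 1], [-2·x·y - 2·x + y^2 - 1, -x^2 + 2·x·y]].
At the point, J = [[15.000, 44.000], [2.250, -6.000]] (det J = -189.000).
Solving J·Δ = −F gives Δ = (1.381, 0.143).
Then the next iterate is (x, y)₁ = (-1.619, -0.357).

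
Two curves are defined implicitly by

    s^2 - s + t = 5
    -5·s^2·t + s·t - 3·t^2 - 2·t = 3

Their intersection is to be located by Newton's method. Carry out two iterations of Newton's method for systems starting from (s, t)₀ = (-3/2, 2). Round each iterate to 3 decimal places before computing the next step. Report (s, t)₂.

(-1.823, -0.148)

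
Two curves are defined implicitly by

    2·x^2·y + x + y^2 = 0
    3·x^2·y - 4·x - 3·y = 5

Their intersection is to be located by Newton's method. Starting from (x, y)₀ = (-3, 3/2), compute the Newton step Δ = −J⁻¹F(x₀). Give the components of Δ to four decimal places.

At (-3, 3/2): F = (26.2500, 43.0000).
Jacobian J = [[4·x·y + 1, 2·x^2 + 2·y], [6·x·y - 4, 3·x^2 - 3]].
At the point, J = [[-17.0000, 21.0000], [-31.0000, 24.0000]] (det J = 243.0000).
Solving J·Δ = −F gives Δ = (1.1235, -0.3405).

(1.1235, -0.3405)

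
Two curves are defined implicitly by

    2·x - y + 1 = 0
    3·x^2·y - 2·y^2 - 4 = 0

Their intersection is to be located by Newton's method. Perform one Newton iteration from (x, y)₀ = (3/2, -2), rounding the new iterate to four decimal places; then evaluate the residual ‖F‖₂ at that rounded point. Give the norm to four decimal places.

431.0847

At (3/2, -2): F = (6.0000, -25.5000).
Jacobian J = [[2, -1], [6·x·y, 3·x^2 - 4·y]].
At the point, J = [[2.0000, -1.0000], [-18.0000, 14.7500]] (det J = 11.5000).
Solving J·Δ = −F gives Δ = (-5.4783, -4.9565).
Then the next iterate is (x, y)₁ = (-3.9783, -6.9565).
Re-evaluating at (-3.9783, -6.9565): F = (-0.0001, -431.084667), so ‖F‖₂ = 431.0847.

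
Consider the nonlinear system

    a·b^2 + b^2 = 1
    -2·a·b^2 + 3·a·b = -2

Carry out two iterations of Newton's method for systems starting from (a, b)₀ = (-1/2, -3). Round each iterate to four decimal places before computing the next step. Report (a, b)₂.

(0.0174, -0.8375)

At (-1/2, -3): F = (3.5000, 15.5000).
Jacobian J = [[b^2, 2·a·b + 2·b], [-2·b^2 + 3·b, -4·a·b + 3·a]].
At the point, J = [[9.0000, -3.0000], [-27.0000, -7.5000]] (det J = -148.5000).
Solving J·Δ = −F gives Δ = (0.1364, 1.5758).
Then the next iterate is (a, b)₁ = (-0.3636, -1.4242).
Round to (-0.3636, -1.4242) and repeat: F = (0.290839, 5.028530), J = [[2.028346, -1.812722], [-8.329291, -3.162156]].
Δ = (0.3810, 0.5867), so (a, b)₂ = (0.0174, -0.8375).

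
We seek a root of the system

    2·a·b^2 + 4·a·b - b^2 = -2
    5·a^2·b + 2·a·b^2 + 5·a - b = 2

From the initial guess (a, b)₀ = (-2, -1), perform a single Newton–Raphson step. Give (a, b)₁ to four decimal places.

(-0.1019, -1.6019)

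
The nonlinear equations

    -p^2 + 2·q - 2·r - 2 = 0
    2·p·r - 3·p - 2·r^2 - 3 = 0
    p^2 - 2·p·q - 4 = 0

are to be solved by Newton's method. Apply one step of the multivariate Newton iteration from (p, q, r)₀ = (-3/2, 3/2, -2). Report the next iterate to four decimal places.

At (-3/2, 3/2, -2): F = (2.7500, -0.5000, 2.7500).
Jacobian J = [[-2·p, 2, -2], [2·r - 3, 0, 2·p - 4·r], [2·p - 2·q, -2·p, 0]].
At the point, J = [[3.0000, 2.0000, -2.0000], [-7.0000, 0.0000, 5.0000], [-6.0000, 3.0000, 0.0000]] (det J = -63.0000).
Solving J·Δ = −F gives Δ = (-0.1706, -1.2579, -0.1389).
Then the next iterate is (p, q, r)₁ = (-1.6706, 0.2421, -2.1389).

(-1.6706, 0.2421, -2.1389)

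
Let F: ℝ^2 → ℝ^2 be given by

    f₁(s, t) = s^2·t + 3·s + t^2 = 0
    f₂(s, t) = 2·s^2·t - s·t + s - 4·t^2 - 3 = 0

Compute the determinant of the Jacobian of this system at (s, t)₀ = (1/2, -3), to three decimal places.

-11.500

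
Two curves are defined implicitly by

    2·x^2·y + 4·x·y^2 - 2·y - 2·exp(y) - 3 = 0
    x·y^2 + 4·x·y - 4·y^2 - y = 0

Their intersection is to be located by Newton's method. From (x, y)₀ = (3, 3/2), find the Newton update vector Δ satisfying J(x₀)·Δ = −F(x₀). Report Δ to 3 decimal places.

(-2.165, 0.451)

At (3, 3/2): F = (39.03662, 14.250).
Jacobian J = [[4·x·y + 4·y^2, 2·x^2 + 8·x·y - 2·exp(y) - 2], [y^2 + 4·y, 2·x·y + 4·x - 8·y - 1]].
At the point, J = [[27.000, 43.03662], [8.250, 8.000]] (det J = -139.05213).
Solving J·Δ = −F gives Δ = (-2.165, 0.451).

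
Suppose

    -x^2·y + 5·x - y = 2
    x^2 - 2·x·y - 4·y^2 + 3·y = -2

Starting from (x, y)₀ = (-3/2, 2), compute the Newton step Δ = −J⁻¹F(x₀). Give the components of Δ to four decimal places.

At (-3/2, 2): F = (-16.0000, 0.2500).
Jacobian J = [[-2·x·y + 5, -x^2 - 1], [2·x - 2·y, -2·x - 8·y + 3]].
At the point, J = [[11.0000, -3.2500], [-7.0000, -10.0000]] (det J = -132.7500).
Solving J·Δ = −F gives Δ = (1.2114, -0.8230).

(1.2114, -0.8230)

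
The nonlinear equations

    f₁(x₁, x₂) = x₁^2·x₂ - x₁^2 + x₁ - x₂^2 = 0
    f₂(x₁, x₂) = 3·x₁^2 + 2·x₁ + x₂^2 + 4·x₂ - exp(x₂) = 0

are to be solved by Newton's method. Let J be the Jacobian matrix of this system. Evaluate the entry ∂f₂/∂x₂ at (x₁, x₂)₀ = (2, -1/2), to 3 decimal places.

2.393

∂f₂/∂x₂ = 2·x₂ - exp(x₂) + 4.
At (2, -1/2) this is 2.393.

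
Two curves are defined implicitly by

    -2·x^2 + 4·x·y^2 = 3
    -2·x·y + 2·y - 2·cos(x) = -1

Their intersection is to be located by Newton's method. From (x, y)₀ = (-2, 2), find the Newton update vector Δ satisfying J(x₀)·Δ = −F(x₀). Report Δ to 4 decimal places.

(4.3757, 1.9380)

At (-2, 2): F = (-43.0000, 13.832294).
Jacobian J = [[-4·x + 4·y^2, 8·x·y], [-2·y + 2·sin(x), -2·x + 2]].
At the point, J = [[24.0000, -32.0000], [-5.818595, 6.0000]] (det J = -42.195035).
Solving J·Δ = −F gives Δ = (4.3757, 1.9380).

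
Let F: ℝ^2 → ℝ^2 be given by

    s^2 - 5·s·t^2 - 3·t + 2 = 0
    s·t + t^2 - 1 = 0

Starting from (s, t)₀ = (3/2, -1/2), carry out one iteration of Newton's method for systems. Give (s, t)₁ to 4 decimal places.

(-1.2800, -0.2800)

At (3/2, -1/2): F = (3.8750, -1.5000).
Jacobian J = [[2·s - 5·t^2, -10·s·t - 3], [t, s + 2·t]].
At the point, J = [[1.7500, 4.5000], [-0.5000, 0.5000]] (det J = 3.1250).
Solving J·Δ = −F gives Δ = (-2.7800, 0.2200).
Then the next iterate is (s, t)₁ = (-1.2800, -0.2800).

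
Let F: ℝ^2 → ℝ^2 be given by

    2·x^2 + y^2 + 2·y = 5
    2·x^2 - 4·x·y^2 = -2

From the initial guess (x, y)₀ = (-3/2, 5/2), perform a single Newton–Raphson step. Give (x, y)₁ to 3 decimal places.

(-1.892, 0.628)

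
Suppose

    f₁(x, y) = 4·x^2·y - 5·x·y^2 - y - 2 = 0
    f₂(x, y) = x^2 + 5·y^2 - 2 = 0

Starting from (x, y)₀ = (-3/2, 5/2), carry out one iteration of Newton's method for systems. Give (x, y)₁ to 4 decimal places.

(-1.3648, 1.2562)

At (-3/2, 5/2): F = (64.8750, 31.5000).
Jacobian J = [[8·x·y - 5·y^2, 4·x^2 - 10·x·y - 1], [2·x, 10·y]].
At the point, J = [[-61.2500, 45.5000], [-3.0000, 25.0000]] (det J = -1394.7500).
Solving J·Δ = −F gives Δ = (0.1352, -1.2438).
Then the next iterate is (x, y)₁ = (-1.3648, 1.2562).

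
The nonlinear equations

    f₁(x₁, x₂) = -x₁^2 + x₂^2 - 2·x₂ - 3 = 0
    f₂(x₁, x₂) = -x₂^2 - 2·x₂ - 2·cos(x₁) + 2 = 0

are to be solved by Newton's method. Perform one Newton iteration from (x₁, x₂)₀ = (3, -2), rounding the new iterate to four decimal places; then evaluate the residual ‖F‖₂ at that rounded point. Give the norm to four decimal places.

At (3, -2): F = (-4.0000, 3.979985).
Jacobian J = [[-2·x₁, 2·x₂ - 2], [2·sin(x₁), -2·x₂ - 2]].
At the point, J = [[-6.0000, -6.0000], [0.282240, 2.0000]] (det J = -10.306560).
Solving J·Δ = −F gives Δ = (1.5408, -2.2074).
Then the next iterate is (x₁, x₂)₁ = (4.5408, -4.2074).
Re-evaluating at (4.5408, -4.2074): F = (2.498150, -6.945918), so ‖F‖₂ = 7.3815.

7.3815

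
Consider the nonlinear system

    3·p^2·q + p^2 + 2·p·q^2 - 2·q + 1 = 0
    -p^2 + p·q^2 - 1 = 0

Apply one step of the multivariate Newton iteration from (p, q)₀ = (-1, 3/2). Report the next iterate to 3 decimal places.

(-0.552, 0.718)

At (-1, 3/2): F = (-1.000, -4.250).
Jacobian J = [[6·p·q + 2·p + 2·q^2, 3·p^2 + 4·p·q - 2], [-2·p + q^2, 2·p·q]].
At the point, J = [[-6.500, -5.000], [4.250, -3.000]] (det J = 40.750).
Solving J·Δ = −F gives Δ = (0.448, -0.782).
Then the next iterate is (p, q)₁ = (-0.552, 0.718).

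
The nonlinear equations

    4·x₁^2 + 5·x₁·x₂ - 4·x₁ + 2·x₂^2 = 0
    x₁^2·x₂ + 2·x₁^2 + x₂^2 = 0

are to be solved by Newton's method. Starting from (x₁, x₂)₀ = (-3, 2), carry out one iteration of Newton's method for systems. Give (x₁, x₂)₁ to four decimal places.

(-1.4627, 1.7612)

At (-3, 2): F = (26.0000, 40.0000).
Jacobian J = [[8·x₁ + 5·x₂ - 4, 5·x₁ + 4·x₂], [2·x₁·x₂ + 4·x₁, x₁^2 + 2·x₂]].
At the point, J = [[-18.0000, -7.0000], [-24.0000, 13.0000]] (det J = -402.0000).
Solving J·Δ = −F gives Δ = (1.5373, -0.2388).
Then the next iterate is (x₁, x₂)₁ = (-1.4627, 1.7612).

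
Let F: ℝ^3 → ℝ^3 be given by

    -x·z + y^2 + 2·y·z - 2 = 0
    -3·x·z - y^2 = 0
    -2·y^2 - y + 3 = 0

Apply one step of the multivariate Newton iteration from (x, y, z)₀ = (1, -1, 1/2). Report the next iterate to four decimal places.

(-1.0000, -1.6667, 0.2222)

At (1, -1, 1/2): F = (-2.5000, -2.5000, 2.0000).
Jacobian J = [[-z, 2·y + 2·z, -x + 2·y], [-3·z, -2·y, -3·x], [0, -4·y - 1, 0]].
At the point, J = [[-0.5000, -1.0000, -3.0000], [-1.5000, 2.0000, -3.0000], [0.0000, 3.0000, 0.0000]] (det J = 9.0000).
Solving J·Δ = −F gives Δ = (-2.0000, -0.6667, -0.2778).
Then the next iterate is (x, y, z)₁ = (-1.0000, -1.6667, 0.2222).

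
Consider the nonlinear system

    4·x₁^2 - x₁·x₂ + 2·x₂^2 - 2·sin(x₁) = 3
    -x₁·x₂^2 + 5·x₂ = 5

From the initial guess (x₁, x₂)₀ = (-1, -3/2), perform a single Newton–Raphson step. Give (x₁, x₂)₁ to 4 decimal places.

(-2.5101, 1.9261)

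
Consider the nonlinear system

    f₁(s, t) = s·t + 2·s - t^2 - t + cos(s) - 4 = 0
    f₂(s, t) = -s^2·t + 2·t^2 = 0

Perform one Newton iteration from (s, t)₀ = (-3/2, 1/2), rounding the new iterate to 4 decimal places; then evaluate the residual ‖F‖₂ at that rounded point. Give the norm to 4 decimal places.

At (-3/2, 1/2): F = (-8.429263, -0.6250).
Jacobian J = [[t - sin(s) + 2, s - 2·t - 1], [-2·s·t, -s^2 + 4·t]].
At the point, J = [[3.497495, -3.5000], [1.5000, -0.2500]] (det J = 4.375626).
Solving J·Δ = −F gives Δ = (0.0183, -2.3900).
Then the next iterate is (s, t)₁ = (-1.4817, -1.8900).
Re-evaluating at (-1.4817, -1.8900): F = (-5.756109, 11.293572), so ‖F‖₂ = 12.6759.

12.6759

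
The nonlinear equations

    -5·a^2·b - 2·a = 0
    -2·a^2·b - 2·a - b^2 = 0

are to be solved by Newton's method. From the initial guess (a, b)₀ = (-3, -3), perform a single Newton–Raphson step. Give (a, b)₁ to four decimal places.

(-2.0050, -1.9010)

At (-3, -3): F = (141.0000, 51.0000).
Jacobian J = [[-10·a·b - 2, -5·a^2], [-4·a·b - 2, -2·a^2 - 2·b]].
At the point, J = [[-92.0000, -45.0000], [-38.0000, -12.0000]] (det J = -606.0000).
Solving J·Δ = −F gives Δ = (0.9950, 1.0990).
Then the next iterate is (a, b)₁ = (-2.0050, -1.9010).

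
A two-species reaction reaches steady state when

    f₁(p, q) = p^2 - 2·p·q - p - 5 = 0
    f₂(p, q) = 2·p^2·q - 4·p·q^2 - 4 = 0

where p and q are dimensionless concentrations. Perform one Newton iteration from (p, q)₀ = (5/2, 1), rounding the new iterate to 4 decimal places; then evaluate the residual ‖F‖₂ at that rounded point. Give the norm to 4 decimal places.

6.0901

At (5/2, 1): F = (-6.2500, -1.5000).
Jacobian J = [[2·p - 2·q - 1, -2·p], [4·p·q - 4·q^2, 2·p^2 - 8·p·q]].
At the point, J = [[2.0000, -5.0000], [6.0000, -7.5000]] (det J = 15.0000).
Solving J·Δ = −F gives Δ = (-2.6250, -2.3000).
Then the next iterate is (p, q)₁ = (-0.1250, -1.3000).
Re-evaluating at (-0.1250, -1.3000): F = (-5.184375, -3.195625), so ‖F‖₂ = 6.0901.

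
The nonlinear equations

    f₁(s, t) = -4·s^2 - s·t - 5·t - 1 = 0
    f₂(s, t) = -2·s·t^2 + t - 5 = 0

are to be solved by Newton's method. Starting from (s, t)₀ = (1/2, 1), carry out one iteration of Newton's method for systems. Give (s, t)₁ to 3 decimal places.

At (1/2, 1): F = (-7.500, -5.000).
Jacobian J = [[-8·s - t, -s - 5], [-2·t^2, -4·s·t + 1]].
At the point, J = [[-5.000, -5.500], [-2.000, -1.000]] (det J = -6.000).
Solving J·Δ = −F gives Δ = (-3.333, 1.667).
Then the next iterate is (s, t)₁ = (-2.833, 2.667).

(-2.833, 2.667)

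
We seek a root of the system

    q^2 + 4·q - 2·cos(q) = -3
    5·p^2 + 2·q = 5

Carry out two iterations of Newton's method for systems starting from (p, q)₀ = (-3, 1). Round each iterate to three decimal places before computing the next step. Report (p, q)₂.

(-1.158, -0.223)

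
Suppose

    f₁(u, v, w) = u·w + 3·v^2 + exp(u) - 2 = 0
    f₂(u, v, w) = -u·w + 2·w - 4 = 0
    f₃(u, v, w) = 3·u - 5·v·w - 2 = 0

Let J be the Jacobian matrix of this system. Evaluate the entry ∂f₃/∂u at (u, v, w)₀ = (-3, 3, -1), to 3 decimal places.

∂f₃/∂u = 3.
At (-3, 3, -1) this is 3.000.

3.000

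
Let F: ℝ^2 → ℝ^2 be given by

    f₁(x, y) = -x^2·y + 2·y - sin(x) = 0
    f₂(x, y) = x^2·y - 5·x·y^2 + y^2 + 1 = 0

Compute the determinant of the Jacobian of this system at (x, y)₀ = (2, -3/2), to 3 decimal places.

164.401

J = [[-2·x·y - cos(x), -x^2 + 2], [2·x·y - 5·y^2, x^2 - 10·x·y + 2·y]].
At the point, J = [[6.41615, -2.000], [-17.250, 31.000]].
det J = 164.401.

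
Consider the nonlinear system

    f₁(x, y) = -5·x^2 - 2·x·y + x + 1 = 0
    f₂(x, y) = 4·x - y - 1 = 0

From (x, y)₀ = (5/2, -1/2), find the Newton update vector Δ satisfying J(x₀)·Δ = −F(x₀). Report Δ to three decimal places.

(-1.692, 2.733)

At (5/2, -1/2): F = (-25.250, 9.500).
Jacobian J = [[-10·x - 2·y + 1, -2·x], [4, -1]].
At the point, J = [[-23.000, -5.000], [4.000, -1.000]] (det J = 43.000).
Solving J·Δ = −F gives Δ = (-1.692, 2.733).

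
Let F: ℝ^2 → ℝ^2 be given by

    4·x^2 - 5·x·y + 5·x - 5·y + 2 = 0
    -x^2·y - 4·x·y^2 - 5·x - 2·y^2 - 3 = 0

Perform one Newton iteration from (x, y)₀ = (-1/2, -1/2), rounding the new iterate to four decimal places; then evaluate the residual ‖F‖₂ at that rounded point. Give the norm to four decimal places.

0.2902

At (-1/2, -1/2): F = (1.7500, -0.3750).
Jacobian J = [[8·x - 5·y + 5, -5·x - 5], [-2·x·y - 4·y^2 - 5, -x^2 - 8·x·y - 4·y]].
At the point, J = [[3.5000, -2.5000], [-6.5000, -0.2500]] (det J = -17.1250).
Solving J·Δ = −F gives Δ = (-0.0803, 0.5876).
Then the next iterate is (x, y)₁ = (-0.5803, 0.0876).
Re-evaluating at (-0.5803, 0.0876): F = (0.261664, -0.125534), so ‖F‖₂ = 0.2902.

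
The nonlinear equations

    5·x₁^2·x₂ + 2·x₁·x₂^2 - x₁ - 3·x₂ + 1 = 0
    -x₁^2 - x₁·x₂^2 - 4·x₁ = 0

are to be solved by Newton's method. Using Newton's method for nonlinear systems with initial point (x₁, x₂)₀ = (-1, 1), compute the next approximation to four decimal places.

(-0.5000, -0.2500)

At (-1, 1): F = (2.0000, 4.0000).
Jacobian J = [[10·x₁·x₂ + 2·x₂^2 - 1, 5·x₁^2 + 4·x₁·x₂ - 3], [-2·x₁ - x₂^2 - 4, -2·x₁·x₂]].
At the point, J = [[-9.0000, -2.0000], [-3.0000, 2.0000]] (det J = -24.0000).
Solving J·Δ = −F gives Δ = (0.5000, -1.2500).
Then the next iterate is (x₁, x₂)₁ = (-0.5000, -0.2500).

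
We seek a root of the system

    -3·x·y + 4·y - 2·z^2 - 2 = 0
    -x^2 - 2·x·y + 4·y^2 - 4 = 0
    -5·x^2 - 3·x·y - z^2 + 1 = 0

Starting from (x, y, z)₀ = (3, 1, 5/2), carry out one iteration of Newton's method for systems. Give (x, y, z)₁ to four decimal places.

(1.2913, 1.6652, 0.7300)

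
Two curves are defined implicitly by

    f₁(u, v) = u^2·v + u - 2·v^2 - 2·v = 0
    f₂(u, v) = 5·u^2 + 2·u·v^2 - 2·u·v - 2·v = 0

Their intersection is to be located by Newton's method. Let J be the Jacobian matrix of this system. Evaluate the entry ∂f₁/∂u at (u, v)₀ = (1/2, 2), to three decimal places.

∂f₁/∂u = 2·u·v + 1.
At (1/2, 2) this is 3.000.

3.000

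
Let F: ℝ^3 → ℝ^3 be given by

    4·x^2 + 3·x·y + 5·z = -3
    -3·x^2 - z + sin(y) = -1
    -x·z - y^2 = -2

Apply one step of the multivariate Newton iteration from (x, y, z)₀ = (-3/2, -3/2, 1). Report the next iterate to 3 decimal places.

At (-3/2, -3/2, 1): F = (23.750, -7.74749, 1.250).
Jacobian J = [[8·x + 3·y, 3·x, 5], [-6·x, cos(y), -1], [-z, -2·y, -x]].
At the point, J = [[-16.500, -4.500, 5.000], [9.000, 0.07074, -1.000], [-1.000, 3.000, 1.500]] (det J = 140.35294).
Solving J·Δ = −F gives Δ = (0.638, 0.771, -1.950).
Then the next iterate is (x, y, z)₁ = (-0.862, -0.729, -0.950).

(-0.862, -0.729, -0.950)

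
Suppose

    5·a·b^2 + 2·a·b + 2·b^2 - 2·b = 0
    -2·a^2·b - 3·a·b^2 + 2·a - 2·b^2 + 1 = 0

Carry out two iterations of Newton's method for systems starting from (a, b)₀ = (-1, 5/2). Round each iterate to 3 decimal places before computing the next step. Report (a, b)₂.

(-3.354, -4.934)

At (-1, 5/2): F = (-28.750, 0.250).
Jacobian J = [[5·b^2 + 2·b, 10·a·b + 2·a + 4·b - 2], [-4·a·b - 3·b^2 + 2, -2·a^2 - 6·a·b - 4·b]].
At the point, J = [[36.250, -19.000], [-6.750, 3.000]] (det J = -19.500).
Solving J·Δ = −F gives Δ = (-4.179, -9.487).
Then the next iterate is (a, b)₁ = (-5.179, -6.987).
Round to (-5.179, -6.987) and repeat: F = (-1080.16480, 1026.30475), J = [[230.11685, 321.55073], [-289.19720, -242.81012]].
Δ = (1.825, 2.053), so (a, b)₂ = (-3.354, -4.934).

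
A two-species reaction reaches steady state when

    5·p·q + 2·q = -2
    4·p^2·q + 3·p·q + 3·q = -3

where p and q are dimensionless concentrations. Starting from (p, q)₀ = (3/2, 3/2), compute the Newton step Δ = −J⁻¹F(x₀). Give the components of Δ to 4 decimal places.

At (3/2, 3/2): F = (16.2500, 27.7500).
Jacobian J = [[5·q, 5·p + 2], [8·p·q + 3·q, 4·p^2 + 3·p + 3]].
At the point, J = [[7.5000, 9.5000], [22.5000, 16.5000]] (det J = -90.0000).
Solving J·Δ = −F gives Δ = (0.0500, -1.7500).

(0.0500, -1.7500)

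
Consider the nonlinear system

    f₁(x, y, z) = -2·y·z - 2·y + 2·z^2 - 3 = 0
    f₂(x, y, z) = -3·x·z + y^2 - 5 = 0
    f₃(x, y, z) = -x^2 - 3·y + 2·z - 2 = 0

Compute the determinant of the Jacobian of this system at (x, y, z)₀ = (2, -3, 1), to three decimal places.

-270.000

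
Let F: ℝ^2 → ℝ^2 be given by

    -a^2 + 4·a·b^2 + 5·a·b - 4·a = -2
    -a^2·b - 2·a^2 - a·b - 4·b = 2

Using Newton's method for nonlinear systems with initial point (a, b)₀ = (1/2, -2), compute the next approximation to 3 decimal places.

(-3.570, -2.240)

At (1/2, -2): F = (2.750, 7.000).
Jacobian J = [[-2·a + 4·b^2 + 5·b - 4, 8·a·b + 5·a], [-2·a·b - 4·a - b, -a^2 - a - 4]].
At the point, J = [[1.000, -5.500], [2.000, -4.750]] (det J = 6.250).
Solving J·Δ = −F gives Δ = (-4.070, -0.240).
Then the next iterate is (a, b)₁ = (-3.570, -2.240).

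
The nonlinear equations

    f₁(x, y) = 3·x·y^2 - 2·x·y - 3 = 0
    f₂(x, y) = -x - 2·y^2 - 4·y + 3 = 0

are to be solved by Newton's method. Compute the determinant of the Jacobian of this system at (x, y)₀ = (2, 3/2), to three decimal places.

-23.500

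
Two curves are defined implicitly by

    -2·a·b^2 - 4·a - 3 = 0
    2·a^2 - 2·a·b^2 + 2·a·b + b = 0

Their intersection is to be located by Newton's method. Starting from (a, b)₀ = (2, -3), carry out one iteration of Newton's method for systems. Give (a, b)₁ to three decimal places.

At (2, -3): F = (-47.000, -43.000).
Jacobian J = [[-2·b^2 - 4, -4·a·b], [4·a - 2·b^2 + 2·b, -4·a·b + 2·a + 1]].
At the point, J = [[-22.000, 24.000], [-16.000, 29.000]] (det J = -254.000).
Solving J·Δ = −F gives Δ = (-1.303, 0.764).
Then the next iterate is (a, b)₁ = (0.697, -2.236).

(0.697, -2.236)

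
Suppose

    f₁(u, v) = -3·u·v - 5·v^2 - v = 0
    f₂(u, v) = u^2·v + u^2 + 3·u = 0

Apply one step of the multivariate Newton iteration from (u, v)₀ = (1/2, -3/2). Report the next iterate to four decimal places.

At (1/2, -3/2): F = (-7.5000, 1.3750).
Jacobian J = [[-3·v, -3·u - 10·v - 1], [2·u·v + 2·u + 3, u^2]].
At the point, J = [[4.5000, 12.5000], [2.5000, 0.2500]] (det J = -30.1250).
Solving J·Δ = −F gives Δ = (-0.6328, 0.8278).
Then the next iterate is (u, v)₁ = (-0.1328, -0.6722).

(-0.1328, -0.6722)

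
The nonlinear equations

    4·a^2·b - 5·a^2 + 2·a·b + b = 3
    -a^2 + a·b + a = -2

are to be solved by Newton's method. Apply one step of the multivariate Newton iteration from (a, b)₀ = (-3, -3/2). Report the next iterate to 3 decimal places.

(-1.737, -1.018)

At (-3, -3/2): F = (-94.500, -5.500).
Jacobian J = [[8·a·b - 10·a + 2·b, 4·a^2 + 2·a + 1], [-2·a + b + 1, a]].
At the point, J = [[63.000, 31.000], [5.500, -3.000]] (det J = -359.500).
Solving J·Δ = −F gives Δ = (1.263, 0.482).
Then the next iterate is (a, b)₁ = (-1.737, -1.018).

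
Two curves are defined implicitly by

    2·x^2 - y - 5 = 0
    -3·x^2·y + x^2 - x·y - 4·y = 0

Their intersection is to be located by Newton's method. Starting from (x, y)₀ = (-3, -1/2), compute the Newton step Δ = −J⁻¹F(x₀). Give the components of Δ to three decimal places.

(1.104, 0.250)

At (-3, -1/2): F = (13.500, 23.000).
Jacobian J = [[4·x, -1], [-6·x·y + 2·x - y, -3·x^2 - x - 4]].
At the point, J = [[-12.000, -1.000], [-14.500, -28.000]] (det J = 321.500).
Solving J·Δ = −F gives Δ = (1.104, 0.250).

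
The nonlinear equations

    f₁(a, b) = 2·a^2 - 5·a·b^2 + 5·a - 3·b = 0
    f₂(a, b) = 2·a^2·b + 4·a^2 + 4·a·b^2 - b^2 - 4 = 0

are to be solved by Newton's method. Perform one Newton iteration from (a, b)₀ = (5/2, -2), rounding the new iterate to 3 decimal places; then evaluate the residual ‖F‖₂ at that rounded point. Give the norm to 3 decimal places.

4.269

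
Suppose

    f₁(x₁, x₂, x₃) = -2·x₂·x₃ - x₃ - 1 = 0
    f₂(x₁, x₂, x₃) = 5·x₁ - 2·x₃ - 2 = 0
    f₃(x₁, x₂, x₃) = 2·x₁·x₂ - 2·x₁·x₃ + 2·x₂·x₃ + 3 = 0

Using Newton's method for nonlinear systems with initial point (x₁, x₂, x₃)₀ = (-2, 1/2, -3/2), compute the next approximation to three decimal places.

At (-2, 1/2, -3/2): F = (2.000, -9.000, -6.500).
Jacobian J = [[0, -2·x₃, -2·x₂ - 1], [5, 0, -2], [2·x₂ - 2·x₃, 2·x₁ + 2·x₃, -2·x₁ + 2·x₂]].
At the point, J = [[0.000, 3.000, -2.000], [5.000, 0.000, -2.000], [4.000, -7.000, 5.000]] (det J = -29.000).
Solving J·Δ = −F gives Δ = (0.690, -2.517, -2.776).
Then the next iterate is (x₁, x₂, x₃)₁ = (-1.310, -2.017, -4.276).

(-1.310, -2.017, -4.276)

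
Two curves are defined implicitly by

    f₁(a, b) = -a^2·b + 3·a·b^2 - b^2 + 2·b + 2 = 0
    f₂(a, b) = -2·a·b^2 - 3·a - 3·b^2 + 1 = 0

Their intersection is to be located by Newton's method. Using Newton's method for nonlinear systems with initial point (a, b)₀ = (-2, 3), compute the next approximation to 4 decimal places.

At (-2, 3): F = (-67.0000, 16.0000).
Jacobian J = [[-2·a·b + 3·b^2, -a^2 + 6·a·b - 2·b + 2], [-2·b^2 - 3, -4·a·b - 6·b]].
At the point, J = [[39.0000, -44.0000], [-21.0000, 6.0000]] (det J = -690.0000).
Solving J·Δ = −F gives Δ = (0.4377, -1.1348).
Then the next iterate is (a, b)₁ = (-1.5623, 1.8652).

(-1.5623, 1.8652)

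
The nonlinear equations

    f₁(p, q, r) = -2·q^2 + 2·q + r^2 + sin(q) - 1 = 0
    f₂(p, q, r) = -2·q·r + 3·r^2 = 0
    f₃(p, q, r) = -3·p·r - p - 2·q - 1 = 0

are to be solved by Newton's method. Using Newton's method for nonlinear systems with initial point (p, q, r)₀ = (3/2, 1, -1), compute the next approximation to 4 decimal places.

(2.5805, 0.7915, -0.4271)

At (3/2, 1, -1): F = (0.841471, 5.0000, 0.0000).
Jacobian J = [[0, -4·q + cos(q) + 2, 2·r], [0, -2·r, -2·q + 6·r], [-3·r - 1, -2, -3·p]].
At the point, J = [[0.0000, -1.459698, -2.0000], [0.0000, 2.0000, -8.0000], [2.0000, -2.0000, -4.5000]] (det J = 31.355163).
Solving J·Δ = −F gives Δ = (1.0805, -0.2085, 0.5729).
Then the next iterate is (p, q, r)₁ = (2.5805, 0.7915, -0.4271).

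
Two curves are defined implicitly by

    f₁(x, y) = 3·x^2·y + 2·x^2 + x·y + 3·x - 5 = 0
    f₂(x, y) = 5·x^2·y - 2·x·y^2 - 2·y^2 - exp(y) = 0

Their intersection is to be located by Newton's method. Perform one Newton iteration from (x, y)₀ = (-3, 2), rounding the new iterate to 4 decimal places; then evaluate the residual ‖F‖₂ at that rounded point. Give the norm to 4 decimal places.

At (-3, 2): F = (52.0000, 98.610944).
Jacobian J = [[6·x·y + 4·x + y + 3, 3·x^2 + x], [10·x·y - 2·y^2, 5·x^2 - 4·x·y - 4·y - exp(y)]].
At the point, J = [[-43.0000, 24.0000], [-68.0000, 53.610944]] (det J = -673.270588).
Solving J·Δ = −F gives Δ = (0.6255, -1.0460).
Then the next iterate is (x, y)₁ = (-2.3745, 0.9540).
Re-evaluating at (-2.3745, 0.9540): F = (13.024400, 26.800289), so ‖F‖₂ = 29.7975.

29.7975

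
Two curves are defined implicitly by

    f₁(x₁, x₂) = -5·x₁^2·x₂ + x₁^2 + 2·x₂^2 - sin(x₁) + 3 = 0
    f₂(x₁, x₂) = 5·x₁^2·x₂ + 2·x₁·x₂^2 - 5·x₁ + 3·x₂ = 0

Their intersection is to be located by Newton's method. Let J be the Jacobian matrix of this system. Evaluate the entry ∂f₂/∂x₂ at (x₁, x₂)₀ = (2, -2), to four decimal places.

7.0000

∂f₂/∂x₂ = 5·x₁^2 + 4·x₁·x₂ + 3.
At (2, -2) this is 7.0000.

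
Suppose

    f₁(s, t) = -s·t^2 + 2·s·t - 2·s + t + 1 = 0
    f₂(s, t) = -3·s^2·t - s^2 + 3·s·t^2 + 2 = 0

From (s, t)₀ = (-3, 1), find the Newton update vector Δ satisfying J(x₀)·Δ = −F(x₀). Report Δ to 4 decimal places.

At (-3, 1): F = (5.0000, -43.0000).
Jacobian J = [[-t^2 + 2·t - 2, -2·s·t + 2·s + 1], [-6·s·t - 2·s + 3·t^2, -3·s^2 + 6·s·t]].
At the point, J = [[-1.0000, 1.0000], [27.0000, -45.0000]] (det J = 18.0000).
Solving J·Δ = −F gives Δ = (10.1111, 5.1111).

(10.1111, 5.1111)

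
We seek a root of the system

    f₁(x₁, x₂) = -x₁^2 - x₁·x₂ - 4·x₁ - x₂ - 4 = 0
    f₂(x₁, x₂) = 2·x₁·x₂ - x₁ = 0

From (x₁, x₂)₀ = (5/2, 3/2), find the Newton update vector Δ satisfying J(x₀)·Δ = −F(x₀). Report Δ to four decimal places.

At (5/2, 3/2): F = (-25.5000, 5.0000).
Jacobian J = [[-2·x₁ - x₂ - 4, -x₁ - 1], [2·x₂ - 1, 2·x₁]].
At the point, J = [[-10.5000, -3.5000], [2.0000, 5.0000]] (det J = -45.5000).
Solving J·Δ = −F gives Δ = (-2.4176, -0.0330).

(-2.4176, -0.0330)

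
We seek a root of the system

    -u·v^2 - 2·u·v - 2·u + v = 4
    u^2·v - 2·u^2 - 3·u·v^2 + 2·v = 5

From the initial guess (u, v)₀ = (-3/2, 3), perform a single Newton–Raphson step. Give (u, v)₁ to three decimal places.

(-0.106, 2.938)

At (-3/2, 3): F = (24.500, 43.750).
Jacobian J = [[-v^2 - 2·v - 2, -2·u·v - 2·u + 1], [2·u·v - 4·u - 3·v^2, u^2 - 6·u·v + 2]].
At the point, J = [[-17.000, 13.000], [-30.000, 31.250]] (det J = -141.250).
Solving J·Δ = −F gives Δ = (1.394, -0.062).
Then the next iterate is (u, v)₁ = (-0.106, 2.938).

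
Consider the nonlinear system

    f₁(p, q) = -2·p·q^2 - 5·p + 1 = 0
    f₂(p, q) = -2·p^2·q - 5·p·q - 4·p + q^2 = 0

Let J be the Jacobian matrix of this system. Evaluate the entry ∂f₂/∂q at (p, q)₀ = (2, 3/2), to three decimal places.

∂f₂/∂q = -2·p^2 - 5·p + 2·q.
At (2, 3/2) this is -15.000.

-15.000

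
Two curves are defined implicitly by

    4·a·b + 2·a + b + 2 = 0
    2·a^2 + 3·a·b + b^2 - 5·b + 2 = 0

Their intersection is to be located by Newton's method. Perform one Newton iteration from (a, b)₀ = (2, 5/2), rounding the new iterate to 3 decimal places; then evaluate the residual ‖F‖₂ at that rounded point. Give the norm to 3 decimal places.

9.999

At (2, 5/2): F = (28.500, 18.750).
Jacobian J = [[4·b + 2, 4·a + 1], [4·a + 3·b, 3·a + 2·b - 5]].
At the point, J = [[12.000, 9.000], [15.500, 6.000]] (det J = -67.500).
Solving J·Δ = −F gives Δ = (0.033, -3.211).
Then the next iterate is (a, b)₁ = (2.033, -0.711).
Re-evaluating at (2.033, -0.711): F = (-0.42685, 9.99031), so ‖F‖₂ = 9.999.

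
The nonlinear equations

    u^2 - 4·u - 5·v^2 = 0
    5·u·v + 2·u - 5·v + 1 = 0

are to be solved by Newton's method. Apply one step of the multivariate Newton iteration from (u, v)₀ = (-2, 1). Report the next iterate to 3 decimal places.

At (-2, 1): F = (7.000, -18.000).
Jacobian J = [[2·u - 4, -10·v], [5·v + 2, 5·u - 5]].
At the point, J = [[-8.000, -10.000], [7.000, -15.000]] (det J = 190.000).
Solving J·Δ = −F gives Δ = (1.500, -0.500).
Then the next iterate is (u, v)₁ = (-0.500, 0.500).

(-0.500, 0.500)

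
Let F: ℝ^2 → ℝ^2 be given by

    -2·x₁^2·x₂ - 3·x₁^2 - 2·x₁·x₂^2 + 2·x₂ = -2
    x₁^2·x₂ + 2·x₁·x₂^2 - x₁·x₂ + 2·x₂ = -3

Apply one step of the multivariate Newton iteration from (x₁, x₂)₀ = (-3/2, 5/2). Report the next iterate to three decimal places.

At (-3/2, 5/2): F = (7.750, -1.375).
Jacobian J = [[-4·x₁·x₂ - 6·x₁ - 2·x₂^2, -2·x₁^2 - 4·x₁·x₂ + 2], [2·x₁·x₂ + 2·x₂^2 - x₂, x₁^2 + 4·x₁·x₂ - x₁ + 2]].
At the point, J = [[11.500, 12.500], [2.500, -9.250]] (det J = -137.625).
Solving J·Δ = −F gives Δ = (-0.396, -0.256).
Then the next iterate is (x₁, x₂)₁ = (-1.896, 2.244).

(-1.896, 2.244)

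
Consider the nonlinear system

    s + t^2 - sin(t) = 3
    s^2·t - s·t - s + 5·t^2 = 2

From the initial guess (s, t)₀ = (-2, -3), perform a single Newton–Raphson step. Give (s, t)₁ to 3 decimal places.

(-2.778, -2.329)

At (-2, -3): F = (4.14112, 27.000).
Jacobian J = [[1, 2·t - cos(t)], [2·s·t - t - 1, s^2 - s + 10·t]].
At the point, J = [[1.000, -5.01001], [14.000, -24.000]] (det J = 46.14011).
Solving J·Δ = −F gives Δ = (-0.778, 0.671).
Then the next iterate is (s, t)₁ = (-2.778, -2.329).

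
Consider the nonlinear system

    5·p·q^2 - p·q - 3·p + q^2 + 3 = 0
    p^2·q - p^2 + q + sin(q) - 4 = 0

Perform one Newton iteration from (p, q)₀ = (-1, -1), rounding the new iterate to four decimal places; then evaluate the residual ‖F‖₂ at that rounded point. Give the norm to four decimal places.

38.5776

At (-1, -1): F = (1.0000, -7.841471).
Jacobian J = [[5·q^2 - q - 3, 10·p·q - p + 2·q], [2·p·q - 2·p, p^2 + cos(q) + 1]].
At the point, J = [[3.0000, 9.0000], [4.0000, 2.540302]] (det J = -28.379093).
Solving J·Δ = −F gives Δ = (2.5763, -0.9699).
Then the next iterate is (p, q)₁ = (1.5763, -1.9699).
Re-evaluating at (1.5763, -1.9699): F = (35.840967, -14.270685), so ‖F‖₂ = 38.5776.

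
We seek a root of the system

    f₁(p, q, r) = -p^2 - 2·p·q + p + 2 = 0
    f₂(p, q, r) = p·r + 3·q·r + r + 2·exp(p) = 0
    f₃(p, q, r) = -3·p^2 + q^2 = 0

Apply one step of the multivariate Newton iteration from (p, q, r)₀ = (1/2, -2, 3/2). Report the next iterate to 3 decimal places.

(-0.224, -0.645, 1.317)

At (1/2, -2, 3/2): F = (4.250, -3.45256, 3.250).
Jacobian J = [[-2·p - 2·q + 1, -2·p, 0], [r + 2·exp(p), 3·r, p + 3·q + 1], [-6·p, 2·q, 0]].
At the point, J = [[4.000, -1.000, 0.000], [4.79744, 4.500, -4.500], [-3.000, -4.000, 0.000]] (det J = -85.500).
Solving J·Δ = −F gives Δ = (-0.724, 1.355, -0.183).
Then the next iterate is (p, q, r)₁ = (-0.224, -0.645, 1.317).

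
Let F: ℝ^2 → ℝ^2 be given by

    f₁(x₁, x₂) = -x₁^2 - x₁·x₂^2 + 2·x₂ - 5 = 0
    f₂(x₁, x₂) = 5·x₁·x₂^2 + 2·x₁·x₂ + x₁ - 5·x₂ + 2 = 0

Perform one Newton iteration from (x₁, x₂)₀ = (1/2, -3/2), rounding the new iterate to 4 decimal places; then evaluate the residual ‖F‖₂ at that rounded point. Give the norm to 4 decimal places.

5041.5366

At (1/2, -3/2): F = (-9.3750, 14.1250).
Jacobian J = [[-2·x₁ - x₂^2, -2·x₁·x₂ + 2], [5·x₂^2 + 2·x₂ + 1, 10·x₁·x₂ + 2·x₁ - 5]].
At the point, J = [[-3.2500, 3.5000], [9.2500, -11.5000]] (det J = 5.0000).
Solving J·Δ = −F gives Δ = (-11.6750, -8.1625).
Then the next iterate is (x₁, x₂)₁ = (-11.1750, -9.6625).
Re-evaluating at (-11.1750, -9.6625): F = (894.136027, -4961.613887), so ‖F‖₂ = 5041.5366.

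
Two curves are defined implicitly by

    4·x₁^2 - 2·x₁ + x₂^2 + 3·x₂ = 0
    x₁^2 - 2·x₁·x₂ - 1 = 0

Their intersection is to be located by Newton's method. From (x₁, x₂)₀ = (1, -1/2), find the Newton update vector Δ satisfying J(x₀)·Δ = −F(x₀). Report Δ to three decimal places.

At (1, -1/2): F = (0.750, 1.000).
Jacobian J = [[8·x₁ - 2, 2·x₂ + 3], [2·x₁ - 2·x₂, -2·x₁]].
At the point, J = [[6.000, 2.000], [3.000, -2.000]] (det J = -18.000).
Solving J·Δ = −F gives Δ = (-0.194, 0.208).

(-0.194, 0.208)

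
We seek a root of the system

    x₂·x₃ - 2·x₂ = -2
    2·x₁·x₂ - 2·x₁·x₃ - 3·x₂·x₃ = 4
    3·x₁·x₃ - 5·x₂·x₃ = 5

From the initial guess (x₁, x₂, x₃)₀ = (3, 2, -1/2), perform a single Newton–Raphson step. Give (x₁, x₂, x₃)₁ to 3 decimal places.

At (3, 2, -1/2): F = (-3.000, 14.000, -4.500).
Jacobian J = [[0, x₃ - 2, x₂], [2·x₂ - 2·x₃, 2·x₁ - 3·x₃, -2·x₁ - 3·x₂], [3·x₃, -5·x₃, 3·x₁ - 5·x₂]].
At the point, J = [[0.000, -2.500, 2.000], [5.000, 7.500, -12.000], [-1.500, 2.500, -1.000]] (det J = -10.000).
Solving J·Δ = −F gives Δ = (-10.000, -7.200, -7.500).
Then the next iterate is (x₁, x₂, x₃)₁ = (-7.000, -5.200, -8.000).

(-7.000, -5.200, -8.000)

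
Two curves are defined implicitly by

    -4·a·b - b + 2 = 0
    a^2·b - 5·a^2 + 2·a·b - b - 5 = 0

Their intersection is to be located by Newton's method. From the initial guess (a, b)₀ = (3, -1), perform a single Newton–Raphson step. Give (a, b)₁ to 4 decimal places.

At (3, -1): F = (15.0000, -64.0000).
Jacobian J = [[-4·b, -4·a - 1], [2·a·b - 10·a + 2·b, a^2 + 2·a - 1]].
At the point, J = [[4.0000, -13.0000], [-38.0000, 14.0000]] (det J = -438.0000).
Solving J·Δ = −F gives Δ = (-1.4201, 0.7169).
Then the next iterate is (a, b)₁ = (1.5799, -0.2831).

(1.5799, -0.2831)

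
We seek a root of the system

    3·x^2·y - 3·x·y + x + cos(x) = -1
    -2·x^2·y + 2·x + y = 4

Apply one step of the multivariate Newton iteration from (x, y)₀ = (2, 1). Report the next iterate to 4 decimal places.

At (2, 1): F = (8.583853, -7.0000).
Jacobian J = [[6·x·y - 3·y - sin(x) + 1, 3·x^2 - 3·x], [-4·x·y + 2, -2·x^2 + 1]].
At the point, J = [[9.090703, 6.0000], [-6.0000, -7.0000]] (det J = -27.634918).
Solving J·Δ = −F gives Δ = (-0.6545, -0.4390).
Then the next iterate is (x, y)₁ = (1.3455, 0.5610).

(1.3455, 0.5610)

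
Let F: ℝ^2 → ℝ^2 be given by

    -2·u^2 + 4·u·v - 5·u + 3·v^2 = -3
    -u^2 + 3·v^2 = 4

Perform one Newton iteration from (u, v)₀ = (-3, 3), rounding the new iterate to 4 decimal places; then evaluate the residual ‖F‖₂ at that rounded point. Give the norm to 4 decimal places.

At (-3, 3): F = (-9.0000, 14.0000).
Jacobian J = [[-4·u + 4·v - 5, 4·u + 6·v], [-2·u, 6·v]].
At the point, J = [[19.0000, 6.0000], [6.0000, 18.0000]] (det J = 306.0000).
Solving J·Δ = −F gives Δ = (0.8039, -1.0458).
Then the next iterate is (u, v)₁ = (-2.1961, 1.9542).
Re-evaluating at (-2.1961, 1.9542): F = (-1.374992, 2.633838), so ‖F‖₂ = 2.9711.

2.9711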